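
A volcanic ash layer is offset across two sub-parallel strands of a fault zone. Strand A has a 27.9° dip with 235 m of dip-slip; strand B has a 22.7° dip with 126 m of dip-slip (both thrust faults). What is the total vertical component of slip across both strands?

throw_A = 235 × sin(27.9°) = 110 m
throw_B = 126 × sin(22.7°) = 48.62 m
total = 110 + 48.62 = 159 m

159 m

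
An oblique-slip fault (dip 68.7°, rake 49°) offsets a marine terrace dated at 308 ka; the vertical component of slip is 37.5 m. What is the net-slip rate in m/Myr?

dip-slip = throw / sin(dip) = 37.5 / sin(68.7°) = 40.25 m
net slip = dip-slip / sin(rake) = 40.25 / sin(49°) = 53.33 m
rate = 53.33 m / 308 ka = 0.000173 m/yr = 173 m/Myr

173 m/Myr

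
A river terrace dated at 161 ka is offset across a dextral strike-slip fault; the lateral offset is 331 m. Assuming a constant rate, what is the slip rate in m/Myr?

rate = 331 m / 161 ka = 0.00206 m/yr = 2060 m/Myr

2060 m/Myr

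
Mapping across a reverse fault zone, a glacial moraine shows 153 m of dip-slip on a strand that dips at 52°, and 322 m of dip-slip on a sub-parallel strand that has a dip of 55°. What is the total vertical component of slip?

throw_A = 153 × sin(52°) = 120.6 m
throw_B = 322 × sin(55°) = 263.8 m
total = 120.6 + 263.8 = 384 m

384 m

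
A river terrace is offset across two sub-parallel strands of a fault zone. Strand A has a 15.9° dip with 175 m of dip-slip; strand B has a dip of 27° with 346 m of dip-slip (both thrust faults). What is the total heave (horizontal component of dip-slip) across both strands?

477 m

heave_A = 175 × cos(15.9°) = 168.3 m
heave_B = 346 × cos(27°) = 308.3 m
total = 168.3 + 308.3 = 477 m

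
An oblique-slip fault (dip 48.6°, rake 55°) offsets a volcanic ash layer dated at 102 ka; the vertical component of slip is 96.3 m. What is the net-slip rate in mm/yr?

dip-slip = throw / sin(dip) = 96.3 / sin(48.6°) = 128.4 m
net slip = dip-slip / sin(rake) = 128.4 / sin(55°) = 156.7 m
rate = 156.7 m / 102 ka = 0.00154 m/yr = 1.54 mm/yr

1.54 mm/yr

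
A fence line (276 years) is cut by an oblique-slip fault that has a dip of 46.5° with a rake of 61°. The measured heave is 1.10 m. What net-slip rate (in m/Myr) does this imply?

dip-slip = heave / cos(dip) = 1.10 / cos(46.5°) = 1.598 m
net slip = dip-slip / sin(rake) = 1.598 / sin(61°) = 1.827 m
rate = 1.827 m / 276 years = 0.00662 m/yr = 6620 m/Myr

6620 m/Myr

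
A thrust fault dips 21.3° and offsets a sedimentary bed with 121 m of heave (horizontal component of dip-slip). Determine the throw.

throw = heave × tan(dip) = 121 × tan(21.3°) = 47.2 m

47.2 m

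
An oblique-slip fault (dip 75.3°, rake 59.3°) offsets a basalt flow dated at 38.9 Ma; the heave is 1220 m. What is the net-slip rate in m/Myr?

144 m/Myr

dip-slip = heave / cos(dip) = 1220 / cos(75.3°) = 4808 m
net slip = dip-slip / sin(rake) = 4808 / sin(59.3°) = 5591 m
rate = 5591 m / 38.9 Ma = 0.000144 m/yr = 144 m/Myr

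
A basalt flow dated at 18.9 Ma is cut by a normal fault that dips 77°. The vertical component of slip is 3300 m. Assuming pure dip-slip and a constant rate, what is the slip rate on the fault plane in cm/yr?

0.0179 cm/yr

dip-slip = throw / sin(dip) = 3300 m / sin(77°) = 3387 m
rate = 3387 m / 18.9 Ma = 0.000179 m/yr = 0.0179 cm/yr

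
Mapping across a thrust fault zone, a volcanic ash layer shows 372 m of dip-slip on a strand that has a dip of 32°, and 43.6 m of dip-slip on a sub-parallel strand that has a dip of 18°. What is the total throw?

211 m

throw_A = 372 × sin(32°) = 197.1 m
throw_B = 43.6 × sin(18°) = 13.47 m
total = 197.1 + 13.47 = 211 m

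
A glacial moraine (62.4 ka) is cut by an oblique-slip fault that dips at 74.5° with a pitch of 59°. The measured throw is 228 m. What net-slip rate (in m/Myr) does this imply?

4420 m/Myr

dip-slip = throw / sin(dip) = 228 / sin(74.5°) = 236.6 m
net slip = dip-slip / sin(rake) = 236.6 / sin(59°) = 276 m
rate = 276 m / 62.4 ka = 0.00442 m/yr = 4420 m/Myr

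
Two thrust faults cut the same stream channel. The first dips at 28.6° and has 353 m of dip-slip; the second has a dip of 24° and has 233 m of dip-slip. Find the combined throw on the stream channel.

264 m

throw_A = 353 × sin(28.6°) = 169 m
throw_B = 233 × sin(24°) = 94.77 m
total = 169 + 94.77 = 264 m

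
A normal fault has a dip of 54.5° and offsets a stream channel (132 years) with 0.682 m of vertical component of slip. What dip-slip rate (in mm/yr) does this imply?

6.35 mm/yr

dip-slip = throw / sin(dip) = 0.682 m / sin(54.5°) = 0.8377 m
rate = 0.8377 m / 132 years = 0.00635 m/yr = 6.35 mm/yr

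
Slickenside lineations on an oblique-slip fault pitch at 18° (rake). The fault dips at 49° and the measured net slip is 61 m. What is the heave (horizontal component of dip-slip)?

dip-slip = net slip × sin(rake) = 61 m × sin(18°) = 18.85 m
heave = dip-slip × cos(dip) = 18.85 × cos(49°) = 12.4 m

12.4 m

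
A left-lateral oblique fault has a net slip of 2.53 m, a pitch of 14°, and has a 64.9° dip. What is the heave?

dip-slip = net slip × sin(rake) = 2.53 m × sin(14°) = 0.6121 m
heave = dip-slip × cos(dip) = 0.6121 × cos(64.9°) = 0.260 m

0.260 m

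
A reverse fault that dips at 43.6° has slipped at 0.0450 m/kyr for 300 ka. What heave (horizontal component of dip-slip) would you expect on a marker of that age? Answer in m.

9.78 m

dip-slip = rate × time = 0.0450 m/kyr × 300 ka = 13.50 m
heave = dip-slip × cos(dip) = 13.50 × cos(43.6°) = 9.78 m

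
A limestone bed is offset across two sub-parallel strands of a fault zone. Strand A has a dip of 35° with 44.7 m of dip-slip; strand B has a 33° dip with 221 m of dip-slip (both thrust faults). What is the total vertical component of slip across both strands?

throw_A = 44.7 × sin(35°) = 25.64 m
throw_B = 221 × sin(33°) = 120.4 m
total = 25.64 + 120.4 = 146 m

146 m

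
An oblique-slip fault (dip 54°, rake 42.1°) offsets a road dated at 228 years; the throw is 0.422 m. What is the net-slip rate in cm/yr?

dip-slip = throw / sin(dip) = 0.422 / sin(54°) = 0.5216 m
net slip = dip-slip / sin(rake) = 0.5216 / sin(42.1°) = 0.7780 m
rate = 0.7780 m / 228 years = 0.00341 m/yr = 0.341 cm/yr

0.341 cm/yr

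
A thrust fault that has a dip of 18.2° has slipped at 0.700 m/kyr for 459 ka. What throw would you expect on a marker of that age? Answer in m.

dip-slip = rate × time = 0.700 m/kyr × 459 ka = 321.3 m
throw = dip-slip × sin(dip) = 321.3 × sin(18.2°) = 100 m

100 m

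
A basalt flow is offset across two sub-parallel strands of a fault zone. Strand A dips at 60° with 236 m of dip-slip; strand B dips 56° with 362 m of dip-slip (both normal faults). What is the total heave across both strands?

320 m

heave_A = 236 × cos(60°) = 118 m
heave_B = 362 × cos(56°) = 202.4 m
total = 118 + 202.4 = 320 m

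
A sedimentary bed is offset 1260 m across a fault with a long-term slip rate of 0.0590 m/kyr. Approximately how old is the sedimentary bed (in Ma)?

age = offset / rate = 1260 m / (0.0590 m/kyr) = 2.14e+07 yr = 21.4 Ma

21.4 Ma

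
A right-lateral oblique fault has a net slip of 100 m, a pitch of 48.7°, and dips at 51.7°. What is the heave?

dip-slip = net slip × sin(rake) = 100 m × sin(48.7°) = 75.13 m
heave = dip-slip × cos(dip) = 75.13 × cos(51.7°) = 46.6 m

46.6 m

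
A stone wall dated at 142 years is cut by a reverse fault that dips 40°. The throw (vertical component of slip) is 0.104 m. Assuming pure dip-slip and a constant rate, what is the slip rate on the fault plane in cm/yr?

0.114 cm/yr

dip-slip = throw / sin(dip) = 0.104 m / sin(40°) = 0.1618 m
rate = 0.1618 m / 142 years = 0.00114 m/yr = 0.114 cm/yr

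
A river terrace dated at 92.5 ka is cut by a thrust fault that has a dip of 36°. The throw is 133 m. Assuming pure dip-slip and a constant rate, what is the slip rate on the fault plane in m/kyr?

2.45 m/kyr

dip-slip = throw / sin(dip) = 133 m / sin(36°) = 226.3 m
rate = 226.3 m / 92.5 ka = 0.00245 m/yr = 2.45 m/kyr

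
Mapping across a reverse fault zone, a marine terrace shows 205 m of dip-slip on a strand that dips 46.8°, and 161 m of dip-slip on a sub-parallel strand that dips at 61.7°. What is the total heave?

217 m

heave_A = 205 × cos(46.8°) = 140.3 m
heave_B = 161 × cos(61.7°) = 76.33 m
total = 140.3 + 76.33 = 217 m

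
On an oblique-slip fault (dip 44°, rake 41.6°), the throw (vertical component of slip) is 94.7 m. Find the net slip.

205 m

dip-slip = throw / sin(dip) = 94.7 / sin(44°) = 136.3 m
net slip = dip-slip / sin(rake) = 136.3 / sin(41.6°) = 205 m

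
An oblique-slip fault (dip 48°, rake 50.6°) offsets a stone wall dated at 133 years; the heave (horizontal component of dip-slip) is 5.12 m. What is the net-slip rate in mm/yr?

74.5 mm/yr

dip-slip = heave / cos(dip) = 5.12 / cos(48°) = 7.652 m
net slip = dip-slip / sin(rake) = 7.652 / sin(50.6°) = 9.902 m
rate = 9.902 m / 133 years = 0.0745 m/yr = 74.5 mm/yr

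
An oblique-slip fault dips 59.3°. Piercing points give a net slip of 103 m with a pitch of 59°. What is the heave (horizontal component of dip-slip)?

45.1 m

dip-slip = net slip × sin(rake) = 103 m × sin(59°) = 88.29 m
heave = dip-slip × cos(dip) = 88.29 × cos(59.3°) = 45.1 m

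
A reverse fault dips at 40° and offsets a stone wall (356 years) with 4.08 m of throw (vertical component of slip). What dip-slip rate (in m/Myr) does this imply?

17800 m/Myr

dip-slip = throw / sin(dip) = 4.08 m / sin(40°) = 6.347 m
rate = 6.347 m / 356 years = 0.0178 m/yr = 17800 m/Myr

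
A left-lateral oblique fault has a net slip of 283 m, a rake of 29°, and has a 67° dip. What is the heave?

53.6 m

dip-slip = net slip × sin(rake) = 283 m × sin(29°) = 137.2 m
heave = dip-slip × cos(dip) = 137.2 × cos(67°) = 53.6 m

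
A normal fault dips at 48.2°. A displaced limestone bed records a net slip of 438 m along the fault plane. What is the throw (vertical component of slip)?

throw = dip-slip × sin(dip) = 438 m × sin(48.2°) = 327 m

327 m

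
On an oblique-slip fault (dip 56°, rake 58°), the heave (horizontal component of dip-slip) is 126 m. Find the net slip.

266 m

dip-slip = heave / cos(dip) = 126 / cos(56°) = 225.3 m
net slip = dip-slip / sin(rake) = 225.3 / sin(58°) = 266 m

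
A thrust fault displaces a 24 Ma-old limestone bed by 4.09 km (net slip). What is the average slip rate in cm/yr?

0.0170 cm/yr

rate = 4.09 km / 24 Ma = 0.000170 m/yr = 0.0170 cm/yr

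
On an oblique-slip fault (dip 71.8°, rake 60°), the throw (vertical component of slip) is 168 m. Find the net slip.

204 m

dip-slip = throw / sin(dip) = 168 / sin(71.8°) = 176.8 m
net slip = dip-slip / sin(rake) = 176.8 / sin(60°) = 204 m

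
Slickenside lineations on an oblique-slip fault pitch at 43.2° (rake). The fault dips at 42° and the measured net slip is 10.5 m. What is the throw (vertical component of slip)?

4.81 m

dip-slip = net slip × sin(rake) = 10.5 m × sin(43.2°) = 7.188 m
throw = dip-slip × sin(dip) = 7.188 × sin(42°) = 4.81 m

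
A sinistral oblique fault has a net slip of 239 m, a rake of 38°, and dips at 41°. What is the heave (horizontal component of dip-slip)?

111 m

dip-slip = net slip × sin(rake) = 239 m × sin(38°) = 147.1 m
heave = dip-slip × cos(dip) = 147.1 × cos(41°) = 111 m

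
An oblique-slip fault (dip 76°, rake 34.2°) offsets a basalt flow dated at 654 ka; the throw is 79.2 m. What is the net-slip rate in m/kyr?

dip-slip = throw / sin(dip) = 79.2 / sin(76°) = 81.62 m
net slip = dip-slip / sin(rake) = 81.62 / sin(34.2°) = 145.2 m
rate = 145.2 m / 654 ka = 0.000222 m/yr = 0.222 m/kyr

0.222 m/kyr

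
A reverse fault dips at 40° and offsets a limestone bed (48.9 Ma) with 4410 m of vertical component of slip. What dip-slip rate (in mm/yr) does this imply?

dip-slip = throw / sin(dip) = 4410 m / sin(40°) = 6861 m
rate = 6861 m / 48.9 Ma = 0.000140 m/yr = 0.140 mm/yr

0.140 mm/yr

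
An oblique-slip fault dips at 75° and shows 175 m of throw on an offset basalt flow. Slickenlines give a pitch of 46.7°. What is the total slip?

249 m

dip-slip = throw / sin(dip) = 175 / sin(75°) = 181.2 m
net slip = dip-slip / sin(rake) = 181.2 / sin(46.7°) = 249 m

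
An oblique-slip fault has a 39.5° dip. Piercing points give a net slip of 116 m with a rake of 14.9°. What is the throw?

dip-slip = net slip × sin(rake) = 116 m × sin(14.9°) = 29.83 m
throw = dip-slip × sin(dip) = 29.83 × sin(39.5°) = 19 m

19 m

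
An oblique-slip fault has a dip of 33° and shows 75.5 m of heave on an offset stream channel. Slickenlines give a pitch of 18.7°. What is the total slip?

dip-slip = heave / cos(dip) = 75.5 / cos(33°) = 90.02 m
net slip = dip-slip / sin(rake) = 90.02 / sin(18.7°) = 281 m

281 m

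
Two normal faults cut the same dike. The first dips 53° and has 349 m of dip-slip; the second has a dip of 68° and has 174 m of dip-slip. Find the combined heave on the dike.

heave_A = 349 × cos(53°) = 210 m
heave_B = 174 × cos(68°) = 65.18 m
total = 210 + 65.18 = 275 m

275 m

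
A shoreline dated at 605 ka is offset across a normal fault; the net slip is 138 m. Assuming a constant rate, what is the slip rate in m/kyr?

rate = 138 m / 605 ka = 0.000228 m/yr = 0.228 m/kyr

0.228 m/kyr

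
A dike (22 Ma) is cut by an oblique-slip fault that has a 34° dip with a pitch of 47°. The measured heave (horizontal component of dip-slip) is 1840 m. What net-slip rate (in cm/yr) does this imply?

dip-slip = heave / cos(dip) = 1840 / cos(34°) = 2219 m
net slip = dip-slip / sin(rake) = 2219 / sin(47°) = 3035 m
rate = 3035 m / 22 Ma = 0.000138 m/yr = 0.0138 cm/yr

0.0138 cm/yr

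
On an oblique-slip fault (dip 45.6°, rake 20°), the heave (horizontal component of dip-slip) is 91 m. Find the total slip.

380 m

dip-slip = heave / cos(dip) = 91 / cos(45.6°) = 130.1 m
net slip = dip-slip / sin(rake) = 130.1 / sin(20°) = 380 m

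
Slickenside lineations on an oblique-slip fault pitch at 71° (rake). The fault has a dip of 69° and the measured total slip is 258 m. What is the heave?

87.4 m

dip-slip = net slip × sin(rake) = 258 m × sin(71°) = 243.9 m
heave = dip-slip × cos(dip) = 243.9 × cos(69°) = 87.4 m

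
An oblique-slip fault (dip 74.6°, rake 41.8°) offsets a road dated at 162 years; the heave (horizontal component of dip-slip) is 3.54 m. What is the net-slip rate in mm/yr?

123 mm/yr

dip-slip = heave / cos(dip) = 3.54 / cos(74.6°) = 13.33 m
net slip = dip-slip / sin(rake) = 13.33 / sin(41.8°) = 20 m
rate = 20 m / 162 years = 0.123 m/yr = 123 mm/yr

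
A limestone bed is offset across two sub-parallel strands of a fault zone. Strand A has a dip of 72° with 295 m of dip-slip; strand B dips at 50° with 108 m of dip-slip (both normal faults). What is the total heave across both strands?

heave_A = 295 × cos(72°) = 91.16 m
heave_B = 108 × cos(50°) = 69.42 m
total = 91.16 + 69.42 = 161 m

161 m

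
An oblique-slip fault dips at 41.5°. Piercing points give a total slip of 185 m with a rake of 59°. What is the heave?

119 m

dip-slip = net slip × sin(rake) = 185 m × sin(59°) = 158.6 m
heave = dip-slip × cos(dip) = 158.6 × cos(41.5°) = 119 m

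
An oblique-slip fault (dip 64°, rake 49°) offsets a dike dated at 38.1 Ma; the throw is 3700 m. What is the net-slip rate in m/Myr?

143 m/Myr

dip-slip = throw / sin(dip) = 3700 / sin(64°) = 4117 m
net slip = dip-slip / sin(rake) = 4117 / sin(49°) = 5455 m
rate = 5455 m / 38.1 Ma = 0.000143 m/yr = 143 m/Myr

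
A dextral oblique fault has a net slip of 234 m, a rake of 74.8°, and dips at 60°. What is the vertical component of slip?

dip-slip = net slip × sin(rake) = 234 m × sin(74.8°) = 225.8 m
throw = dip-slip × sin(dip) = 225.8 × sin(60°) = 196 m

196 m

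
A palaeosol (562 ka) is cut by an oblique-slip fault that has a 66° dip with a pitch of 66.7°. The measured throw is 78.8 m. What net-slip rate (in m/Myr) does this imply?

167 m/Myr

dip-slip = throw / sin(dip) = 78.8 / sin(66°) = 86.26 m
net slip = dip-slip / sin(rake) = 86.26 / sin(66.7°) = 93.92 m
rate = 93.92 m / 562 ka = 0.000167 m/yr = 167 m/Myr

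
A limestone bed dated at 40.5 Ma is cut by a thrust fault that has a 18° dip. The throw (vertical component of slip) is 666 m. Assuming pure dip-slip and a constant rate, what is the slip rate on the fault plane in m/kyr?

dip-slip = throw / sin(dip) = 666 m / sin(18°) = 2155 m
rate = 2155 m / 40.5 Ma = 0.0000532 m/yr = 0.0532 m/kyr

0.0532 m/kyr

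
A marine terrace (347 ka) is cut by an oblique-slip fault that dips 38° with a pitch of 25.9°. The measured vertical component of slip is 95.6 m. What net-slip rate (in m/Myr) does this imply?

dip-slip = throw / sin(dip) = 95.6 / sin(38°) = 155.3 m
net slip = dip-slip / sin(rake) = 155.3 / sin(25.9°) = 355.5 m
rate = 355.5 m / 347 ka = 0.00102 m/yr = 1020 m/Myr

1020 m/Myr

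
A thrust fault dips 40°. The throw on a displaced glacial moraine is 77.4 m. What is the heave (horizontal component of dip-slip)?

92.2 m

heave = throw / tan(dip) = 77.4 / tan(40°) = 92.2 m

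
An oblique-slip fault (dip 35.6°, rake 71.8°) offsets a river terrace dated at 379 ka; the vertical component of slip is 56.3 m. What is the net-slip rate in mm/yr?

dip-slip = throw / sin(dip) = 56.3 / sin(35.6°) = 96.71 m
net slip = dip-slip / sin(rake) = 96.71 / sin(71.8°) = 101.8 m
rate = 101.8 m / 379 ka = 0.000269 m/yr = 0.269 mm/yr

0.269 mm/yr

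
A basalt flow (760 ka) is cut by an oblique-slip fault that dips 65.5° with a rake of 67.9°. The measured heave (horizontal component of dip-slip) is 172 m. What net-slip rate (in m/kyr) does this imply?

0.589 m/kyr

dip-slip = heave / cos(dip) = 172 / cos(65.5°) = 414.8 m
net slip = dip-slip / sin(rake) = 414.8 / sin(67.9°) = 447.7 m
rate = 447.7 m / 760 ka = 0.000589 m/yr = 0.589 m/kyr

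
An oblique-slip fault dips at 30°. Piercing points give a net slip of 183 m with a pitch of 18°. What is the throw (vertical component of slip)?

28.3 m

dip-slip = net slip × sin(rake) = 183 m × sin(18°) = 56.55 m
throw = dip-slip × sin(dip) = 56.55 × sin(30°) = 28.3 m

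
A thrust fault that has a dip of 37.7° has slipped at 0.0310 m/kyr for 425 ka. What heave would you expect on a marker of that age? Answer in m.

10.4 m

dip-slip = rate × time = 0.0310 m/kyr × 425 ka = 13.18 m
heave = dip-slip × cos(dip) = 13.18 × cos(37.7°) = 10.4 m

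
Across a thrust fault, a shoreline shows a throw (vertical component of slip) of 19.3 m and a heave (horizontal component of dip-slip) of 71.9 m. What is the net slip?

net slip = √(throw² + heave²) = √(19.3² + 71.9²) = 74.4 m

74.4 m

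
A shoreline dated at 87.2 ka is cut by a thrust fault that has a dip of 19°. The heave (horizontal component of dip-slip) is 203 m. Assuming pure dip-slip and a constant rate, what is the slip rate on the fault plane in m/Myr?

2460 m/Myr

dip-slip = heave / cos(dip) = 203 m / cos(19°) = 214.7 m
rate = 214.7 m / 87.2 ka = 0.00246 m/yr = 2460 m/Myr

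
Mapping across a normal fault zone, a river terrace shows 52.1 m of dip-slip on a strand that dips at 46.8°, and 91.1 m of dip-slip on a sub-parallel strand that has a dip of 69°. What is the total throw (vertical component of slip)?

123 m

throw_A = 52.1 × sin(46.8°) = 37.98 m
throw_B = 91.1 × sin(69°) = 85.05 m
total = 37.98 + 85.05 = 123 m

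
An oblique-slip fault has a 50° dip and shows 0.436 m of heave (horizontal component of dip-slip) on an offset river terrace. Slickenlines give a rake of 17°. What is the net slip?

2.32 m

dip-slip = heave / cos(dip) = 0.436 / cos(50°) = 0.6783 m
net slip = dip-slip / sin(rake) = 0.6783 / sin(17°) = 2.32 m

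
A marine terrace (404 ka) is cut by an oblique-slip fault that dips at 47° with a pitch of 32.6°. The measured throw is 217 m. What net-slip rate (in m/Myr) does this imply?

dip-slip = throw / sin(dip) = 217 / sin(47°) = 296.7 m
net slip = dip-slip / sin(rake) = 296.7 / sin(32.6°) = 550.7 m
rate = 550.7 m / 404 ka = 0.00136 m/yr = 1360 m/Myr

1360 m/Myr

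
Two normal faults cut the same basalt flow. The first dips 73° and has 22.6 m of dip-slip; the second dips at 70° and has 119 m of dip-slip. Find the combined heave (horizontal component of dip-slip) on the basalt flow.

47.3 m

heave_A = 22.6 × cos(73°) = 6.608 m
heave_B = 119 × cos(70°) = 40.70 m
total = 6.608 + 40.70 = 47.3 m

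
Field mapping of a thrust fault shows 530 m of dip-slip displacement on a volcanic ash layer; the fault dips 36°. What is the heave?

429 m

heave = dip-slip × cos(dip) = 530 m × cos(36°) = 429 m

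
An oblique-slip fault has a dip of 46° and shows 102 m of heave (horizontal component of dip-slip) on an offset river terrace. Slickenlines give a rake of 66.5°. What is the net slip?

160 m

dip-slip = heave / cos(dip) = 102 / cos(46°) = 146.8 m
net slip = dip-slip / sin(rake) = 146.8 / sin(66.5°) = 160 m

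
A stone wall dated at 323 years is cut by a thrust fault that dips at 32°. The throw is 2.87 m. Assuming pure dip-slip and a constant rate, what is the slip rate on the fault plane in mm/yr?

16.8 mm/yr

dip-slip = throw / sin(dip) = 2.87 m / sin(32°) = 5.416 m
rate = 5.416 m / 323 years = 0.0168 m/yr = 16.8 mm/yr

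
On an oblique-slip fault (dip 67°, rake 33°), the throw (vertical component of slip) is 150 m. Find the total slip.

dip-slip = throw / sin(dip) = 150 / sin(67°) = 163 m
net slip = dip-slip / sin(rake) = 163 / sin(33°) = 299 m

299 m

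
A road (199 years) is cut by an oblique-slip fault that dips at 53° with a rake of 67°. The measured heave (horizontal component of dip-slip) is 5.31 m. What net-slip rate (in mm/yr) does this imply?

48.2 mm/yr

dip-slip = heave / cos(dip) = 5.31 / cos(53°) = 8.823 m
net slip = dip-slip / sin(rake) = 8.823 / sin(67°) = 9.585 m
rate = 9.585 m / 199 years = 0.0482 m/yr = 48.2 mm/yr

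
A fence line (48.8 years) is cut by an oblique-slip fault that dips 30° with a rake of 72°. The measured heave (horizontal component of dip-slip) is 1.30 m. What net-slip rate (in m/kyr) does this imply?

32.3 m/kyr

dip-slip = heave / cos(dip) = 1.30 / cos(30°) = 1.501 m
net slip = dip-slip / sin(rake) = 1.501 / sin(72°) = 1.578 m
rate = 1.578 m / 48.8 years = 0.0323 m/yr = 32.3 m/kyr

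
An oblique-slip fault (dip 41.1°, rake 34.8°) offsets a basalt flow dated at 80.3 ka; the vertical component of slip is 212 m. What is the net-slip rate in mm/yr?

7.04 mm/yr

dip-slip = throw / sin(dip) = 212 / sin(41.1°) = 322.5 m
net slip = dip-slip / sin(rake) = 322.5 / sin(34.8°) = 565.1 m
rate = 565.1 m / 80.3 ka = 0.00704 m/yr = 7.04 mm/yr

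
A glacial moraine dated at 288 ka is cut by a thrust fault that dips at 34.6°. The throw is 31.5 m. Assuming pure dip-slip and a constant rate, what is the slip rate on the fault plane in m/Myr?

193 m/Myr

dip-slip = throw / sin(dip) = 31.5 m / sin(34.6°) = 55.47 m
rate = 55.47 m / 288 ka = 0.000193 m/yr = 193 m/Myr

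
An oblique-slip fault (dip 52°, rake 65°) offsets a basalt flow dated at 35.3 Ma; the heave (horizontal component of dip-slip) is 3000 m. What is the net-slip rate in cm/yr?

dip-slip = heave / cos(dip) = 3000 / cos(52°) = 4873 m
net slip = dip-slip / sin(rake) = 4873 / sin(65°) = 5377 m
rate = 5377 m / 35.3 Ma = 0.000152 m/yr = 0.0152 cm/yr

0.0152 cm/yr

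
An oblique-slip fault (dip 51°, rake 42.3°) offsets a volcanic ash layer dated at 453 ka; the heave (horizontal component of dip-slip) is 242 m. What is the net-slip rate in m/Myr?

dip-slip = heave / cos(dip) = 242 / cos(51°) = 384.5 m
net slip = dip-slip / sin(rake) = 384.5 / sin(42.3°) = 571.4 m
rate = 571.4 m / 453 ka = 0.00126 m/yr = 1260 m/Myr

1260 m/Myr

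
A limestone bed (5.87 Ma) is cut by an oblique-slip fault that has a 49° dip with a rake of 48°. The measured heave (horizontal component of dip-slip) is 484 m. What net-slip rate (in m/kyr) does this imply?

0.169 m/kyr

dip-slip = heave / cos(dip) = 484 / cos(49°) = 737.7 m
net slip = dip-slip / sin(rake) = 737.7 / sin(48°) = 992.7 m
rate = 992.7 m / 5.87 Ma = 0.000169 m/yr = 0.169 m/kyr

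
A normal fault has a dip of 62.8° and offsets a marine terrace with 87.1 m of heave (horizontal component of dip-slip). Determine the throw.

throw = heave × tan(dip) = 87.1 × tan(62.8°) = 169 m

169 m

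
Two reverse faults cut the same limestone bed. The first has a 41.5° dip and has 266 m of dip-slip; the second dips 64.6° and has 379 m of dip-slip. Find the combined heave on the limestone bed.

heave_A = 266 × cos(41.5°) = 199.2 m
heave_B = 379 × cos(64.6°) = 162.6 m
total = 199.2 + 162.6 = 362 m

362 m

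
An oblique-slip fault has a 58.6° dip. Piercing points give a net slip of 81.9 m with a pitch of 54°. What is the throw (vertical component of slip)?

dip-slip = net slip × sin(rake) = 81.9 m × sin(54°) = 66.26 m
throw = dip-slip × sin(dip) = 66.26 × sin(58.6°) = 56.6 m

56.6 m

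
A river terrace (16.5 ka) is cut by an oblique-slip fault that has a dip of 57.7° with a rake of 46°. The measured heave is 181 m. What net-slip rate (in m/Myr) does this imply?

28500 m/Myr

dip-slip = heave / cos(dip) = 181 / cos(57.7°) = 338.7 m
net slip = dip-slip / sin(rake) = 338.7 / sin(46°) = 470.9 m
rate = 470.9 m / 16.5 ka = 0.0285 m/yr = 28500 m/Myr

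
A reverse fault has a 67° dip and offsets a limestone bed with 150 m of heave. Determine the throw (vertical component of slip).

throw = heave × tan(dip) = 150 × tan(67°) = 353 m

353 m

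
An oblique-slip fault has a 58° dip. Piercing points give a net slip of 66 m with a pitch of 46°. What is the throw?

dip-slip = net slip × sin(rake) = 66 m × sin(46°) = 47.48 m
throw = dip-slip × sin(dip) = 47.48 × sin(58°) = 40.3 m

40.3 m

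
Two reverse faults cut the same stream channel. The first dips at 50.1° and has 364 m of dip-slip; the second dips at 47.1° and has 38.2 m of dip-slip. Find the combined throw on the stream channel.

307 m

throw_A = 364 × sin(50.1°) = 279.2 m
throw_B = 38.2 × sin(47.1°) = 27.98 m
total = 279.2 + 27.98 = 307 m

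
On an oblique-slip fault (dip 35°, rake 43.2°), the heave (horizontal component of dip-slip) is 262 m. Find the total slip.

dip-slip = heave / cos(dip) = 262 / cos(35°) = 319.8 m
net slip = dip-slip / sin(rake) = 319.8 / sin(43.2°) = 467 m

467 m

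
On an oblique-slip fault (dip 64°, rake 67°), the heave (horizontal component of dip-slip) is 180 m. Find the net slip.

dip-slip = heave / cos(dip) = 180 / cos(64°) = 410.6 m
net slip = dip-slip / sin(rake) = 410.6 / sin(67°) = 446 m

446 m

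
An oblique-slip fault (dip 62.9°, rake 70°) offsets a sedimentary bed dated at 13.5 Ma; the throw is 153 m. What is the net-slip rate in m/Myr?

13.5 m/Myr

dip-slip = throw / sin(dip) = 153 / sin(62.9°) = 171.9 m
net slip = dip-slip / sin(rake) = 171.9 / sin(70°) = 182.9 m
rate = 182.9 m / 13.5 Ma = 0.0000135 m/yr = 13.5 m/Myr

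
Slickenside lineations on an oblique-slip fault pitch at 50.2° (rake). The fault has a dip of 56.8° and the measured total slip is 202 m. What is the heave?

85 m

dip-slip = net slip × sin(rake) = 202 m × sin(50.2°) = 155.2 m
heave = dip-slip × cos(dip) = 155.2 × cos(56.8°) = 85 m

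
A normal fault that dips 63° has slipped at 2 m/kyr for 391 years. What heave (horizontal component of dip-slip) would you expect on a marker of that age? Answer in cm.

dip-slip = rate × time = 2 m/kyr × 391 years = 0.7820 m
heave = dip-slip × cos(dip) = 0.7820 × cos(63°) = 0.355 m = 35.5 cm

35.5 cm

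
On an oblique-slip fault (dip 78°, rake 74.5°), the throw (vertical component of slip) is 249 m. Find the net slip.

dip-slip = throw / sin(dip) = 249 / sin(78°) = 254.6 m
net slip = dip-slip / sin(rake) = 254.6 / sin(74.5°) = 264 m

264 m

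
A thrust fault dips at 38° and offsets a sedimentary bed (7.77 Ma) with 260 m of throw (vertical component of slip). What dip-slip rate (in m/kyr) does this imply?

dip-slip = throw / sin(dip) = 260 m / sin(38°) = 422.3 m
rate = 422.3 m / 7.77 Ma = 0.0000544 m/yr = 0.0544 m/kyr

0.0544 m/kyr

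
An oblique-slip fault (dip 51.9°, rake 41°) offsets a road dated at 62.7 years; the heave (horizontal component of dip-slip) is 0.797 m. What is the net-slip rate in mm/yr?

dip-slip = heave / cos(dip) = 0.797 / cos(51.9°) = 1.292 m
net slip = dip-slip / sin(rake) = 1.292 / sin(41°) = 1.969 m
rate = 1.969 m / 62.7 years = 0.0314 m/yr = 31.4 mm/yr

31.4 mm/yr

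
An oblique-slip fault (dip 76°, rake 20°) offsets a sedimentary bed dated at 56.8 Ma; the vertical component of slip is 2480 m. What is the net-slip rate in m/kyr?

0.132 m/kyr

dip-slip = throw / sin(dip) = 2480 / sin(76°) = 2556 m
net slip = dip-slip / sin(rake) = 2556 / sin(20°) = 7473 m
rate = 7473 m / 56.8 Ma = 0.000132 m/yr = 0.132 m/kyr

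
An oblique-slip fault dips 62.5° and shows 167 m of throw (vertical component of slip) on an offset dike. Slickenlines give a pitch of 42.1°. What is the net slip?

dip-slip = throw / sin(dip) = 167 / sin(62.5°) = 188.3 m
net slip = dip-slip / sin(rake) = 188.3 / sin(42.1°) = 281 m

281 m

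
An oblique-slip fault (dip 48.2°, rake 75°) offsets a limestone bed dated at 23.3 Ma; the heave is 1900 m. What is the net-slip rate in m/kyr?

dip-slip = heave / cos(dip) = 1900 / cos(48.2°) = 2851 m
net slip = dip-slip / sin(rake) = 2851 / sin(75°) = 2951 m
rate = 2951 m / 23.3 Ma = 0.000127 m/yr = 0.127 m/kyr

0.127 m/kyr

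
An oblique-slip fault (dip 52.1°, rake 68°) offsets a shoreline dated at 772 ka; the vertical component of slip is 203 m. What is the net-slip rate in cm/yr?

0.0359 cm/yr

dip-slip = throw / sin(dip) = 203 / sin(52.1°) = 257.3 m
net slip = dip-slip / sin(rake) = 257.3 / sin(68°) = 277.5 m
rate = 277.5 m / 772 ka = 0.000359 m/yr = 0.0359 cm/yr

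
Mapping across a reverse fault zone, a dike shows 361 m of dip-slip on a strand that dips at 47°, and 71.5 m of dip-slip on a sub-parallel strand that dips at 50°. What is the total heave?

heave_A = 361 × cos(47°) = 246.2 m
heave_B = 71.5 × cos(50°) = 45.96 m
total = 246.2 + 45.96 = 292 m

292 m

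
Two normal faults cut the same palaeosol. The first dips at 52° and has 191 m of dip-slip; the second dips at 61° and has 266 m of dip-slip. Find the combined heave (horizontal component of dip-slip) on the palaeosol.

heave_A = 191 × cos(52°) = 117.6 m
heave_B = 266 × cos(61°) = 129 m
total = 117.6 + 129 = 247 m

247 m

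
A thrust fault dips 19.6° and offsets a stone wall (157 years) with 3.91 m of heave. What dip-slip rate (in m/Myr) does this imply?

dip-slip = heave / cos(dip) = 3.91 m / cos(19.6°) = 4.150 m
rate = 4.150 m / 157 years = 0.0264 m/yr = 26400 m/Myr

26400 m/Myr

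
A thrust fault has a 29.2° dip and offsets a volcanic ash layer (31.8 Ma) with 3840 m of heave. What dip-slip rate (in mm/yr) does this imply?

dip-slip = heave / cos(dip) = 3840 m / cos(29.2°) = 4399 m
rate = 4399 m / 31.8 Ma = 0.000138 m/yr = 0.138 mm/yr

0.138 mm/yr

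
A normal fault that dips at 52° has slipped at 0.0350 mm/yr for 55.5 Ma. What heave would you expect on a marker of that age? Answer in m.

dip-slip = rate × time = 0.0350 mm/yr × 55.5 Ma = 1943 m
heave = dip-slip × cos(dip) = 1943 × cos(52°) = 1200 m

1200 m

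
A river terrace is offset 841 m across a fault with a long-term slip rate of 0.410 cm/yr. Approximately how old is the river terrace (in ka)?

age = offset / rate = 841 m / (0.410 cm/yr) = 205000 yr = 205 ka

205 ka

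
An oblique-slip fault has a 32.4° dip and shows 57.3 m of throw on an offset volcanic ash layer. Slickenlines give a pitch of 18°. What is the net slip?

dip-slip = throw / sin(dip) = 57.3 / sin(32.4°) = 106.9 m
net slip = dip-slip / sin(rake) = 106.9 / sin(18°) = 346 m

346 m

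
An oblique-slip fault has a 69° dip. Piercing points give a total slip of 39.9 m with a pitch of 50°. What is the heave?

11 m

dip-slip = net slip × sin(rake) = 39.9 m × sin(50°) = 30.57 m
heave = dip-slip × cos(dip) = 30.57 × cos(69°) = 11 m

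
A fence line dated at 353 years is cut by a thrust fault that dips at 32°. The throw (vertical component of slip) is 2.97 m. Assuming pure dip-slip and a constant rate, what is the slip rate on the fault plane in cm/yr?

1.59 cm/yr

dip-slip = throw / sin(dip) = 2.97 m / sin(32°) = 5.605 m
rate = 5.605 m / 353 years = 0.0159 m/yr = 1.59 cm/yr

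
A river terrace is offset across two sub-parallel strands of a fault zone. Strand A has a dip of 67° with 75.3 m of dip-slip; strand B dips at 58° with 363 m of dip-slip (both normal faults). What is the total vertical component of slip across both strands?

throw_A = 75.3 × sin(67°) = 69.31 m
throw_B = 363 × sin(58°) = 307.8 m
total = 69.31 + 307.8 = 377 m

377 m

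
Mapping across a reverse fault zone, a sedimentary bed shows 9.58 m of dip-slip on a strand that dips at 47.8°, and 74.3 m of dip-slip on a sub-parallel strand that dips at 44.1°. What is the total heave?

heave_A = 9.58 × cos(47.8°) = 6.435 m
heave_B = 74.3 × cos(44.1°) = 53.36 m
total = 6.435 + 53.36 = 59.8 m

59.8 m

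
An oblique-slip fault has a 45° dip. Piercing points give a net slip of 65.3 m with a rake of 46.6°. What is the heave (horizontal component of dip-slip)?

33.5 m

dip-slip = net slip × sin(rake) = 65.3 m × sin(46.6°) = 47.45 m
heave = dip-slip × cos(dip) = 47.45 × cos(45°) = 33.5 m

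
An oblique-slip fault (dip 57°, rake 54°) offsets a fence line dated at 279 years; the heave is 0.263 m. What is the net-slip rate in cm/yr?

dip-slip = heave / cos(dip) = 0.263 / cos(57°) = 0.4829 m
net slip = dip-slip / sin(rake) = 0.4829 / sin(54°) = 0.5969 m
rate = 0.5969 m / 279 years = 0.00214 m/yr = 0.214 cm/yr

0.214 cm/yr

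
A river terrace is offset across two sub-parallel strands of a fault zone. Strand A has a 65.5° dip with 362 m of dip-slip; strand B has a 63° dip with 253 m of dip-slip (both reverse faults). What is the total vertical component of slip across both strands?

throw_A = 362 × sin(65.5°) = 329.4 m
throw_B = 253 × sin(63°) = 225.4 m
total = 329.4 + 225.4 = 555 m

555 m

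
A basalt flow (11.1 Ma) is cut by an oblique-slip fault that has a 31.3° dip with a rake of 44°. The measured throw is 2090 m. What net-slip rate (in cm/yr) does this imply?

dip-slip = throw / sin(dip) = 2090 / sin(31.3°) = 4023 m
net slip = dip-slip / sin(rake) = 4023 / sin(44°) = 5791 m
rate = 5791 m / 11.1 Ma = 0.000522 m/yr = 0.0522 cm/yr

0.0522 cm/yr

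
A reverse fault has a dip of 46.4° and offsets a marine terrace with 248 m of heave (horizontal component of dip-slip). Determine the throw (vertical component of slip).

throw = heave × tan(dip) = 248 × tan(46.4°) = 260 m

260 m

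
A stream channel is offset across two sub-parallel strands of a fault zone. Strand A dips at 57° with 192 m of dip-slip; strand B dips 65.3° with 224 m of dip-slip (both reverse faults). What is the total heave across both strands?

198 m

heave_A = 192 × cos(57°) = 104.6 m
heave_B = 224 × cos(65.3°) = 93.60 m
total = 104.6 + 93.60 = 198 m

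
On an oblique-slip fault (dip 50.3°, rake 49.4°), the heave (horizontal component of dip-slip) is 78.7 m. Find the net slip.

dip-slip = heave / cos(dip) = 78.7 / cos(50.3°) = 123.2 m
net slip = dip-slip / sin(rake) = 123.2 / sin(49.4°) = 162 m

162 m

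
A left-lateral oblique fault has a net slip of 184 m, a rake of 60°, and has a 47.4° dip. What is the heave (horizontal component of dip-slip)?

108 m

dip-slip = net slip × sin(rake) = 184 m × sin(60°) = 159.3 m
heave = dip-slip × cos(dip) = 159.3 × cos(47.4°) = 108 m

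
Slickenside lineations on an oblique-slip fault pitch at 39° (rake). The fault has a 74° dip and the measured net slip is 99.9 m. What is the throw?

60.4 m

dip-slip = net slip × sin(rake) = 99.9 m × sin(39°) = 62.87 m
throw = dip-slip × sin(dip) = 62.87 × sin(74°) = 60.4 m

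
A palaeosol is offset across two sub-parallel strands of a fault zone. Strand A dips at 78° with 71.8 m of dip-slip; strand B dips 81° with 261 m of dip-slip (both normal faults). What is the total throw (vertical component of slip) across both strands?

throw_A = 71.8 × sin(78°) = 70.23 m
throw_B = 261 × sin(81°) = 257.8 m
total = 70.23 + 257.8 = 328 m

328 m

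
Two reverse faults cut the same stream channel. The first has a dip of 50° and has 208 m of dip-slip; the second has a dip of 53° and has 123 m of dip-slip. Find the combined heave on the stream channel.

208 m

heave_A = 208 × cos(50°) = 133.7 m
heave_B = 123 × cos(53°) = 74.02 m
total = 133.7 + 74.02 = 208 m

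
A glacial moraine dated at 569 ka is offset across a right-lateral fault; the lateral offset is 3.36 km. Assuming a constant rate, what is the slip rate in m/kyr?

rate = 3.36 km / 569 ka = 0.00591 m/yr = 5.91 m/kyr

5.91 m/kyr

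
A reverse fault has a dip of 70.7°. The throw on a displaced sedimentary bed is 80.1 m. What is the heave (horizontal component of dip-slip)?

28.1 m

heave = throw / tan(dip) = 80.1 / tan(70.7°) = 28.1 m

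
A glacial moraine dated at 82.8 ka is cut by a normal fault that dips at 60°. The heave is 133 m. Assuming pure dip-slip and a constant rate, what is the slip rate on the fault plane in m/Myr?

dip-slip = heave / cos(dip) = 133 m / cos(60°) = 266 m
rate = 266 m / 82.8 ka = 0.00321 m/yr = 3210 m/Myr

3210 m/Myr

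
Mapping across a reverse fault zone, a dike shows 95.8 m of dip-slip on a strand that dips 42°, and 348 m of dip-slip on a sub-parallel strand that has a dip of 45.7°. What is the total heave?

heave_A = 95.8 × cos(42°) = 71.19 m
heave_B = 348 × cos(45.7°) = 243 m
total = 71.19 + 243 = 314 m

314 m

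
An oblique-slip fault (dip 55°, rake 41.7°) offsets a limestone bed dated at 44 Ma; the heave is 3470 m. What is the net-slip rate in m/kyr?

0.207 m/kyr

dip-slip = heave / cos(dip) = 3470 / cos(55°) = 6050 m
net slip = dip-slip / sin(rake) = 6050 / sin(41.7°) = 9094 m
rate = 9094 m / 44 Ma = 0.000207 m/yr = 0.207 m/kyr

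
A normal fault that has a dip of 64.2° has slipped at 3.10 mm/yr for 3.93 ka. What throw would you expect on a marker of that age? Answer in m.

11 m

dip-slip = rate × time = 3.10 mm/yr × 3.93 ka = 12.18 m
throw = dip-slip × sin(dip) = 12.18 × sin(64.2°) = 11 m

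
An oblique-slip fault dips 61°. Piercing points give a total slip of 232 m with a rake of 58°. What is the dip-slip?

197 m

dip-slip = net slip × sin(rake) = 232 m × sin(58°) = 197 m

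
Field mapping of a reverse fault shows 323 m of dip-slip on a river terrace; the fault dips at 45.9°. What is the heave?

225 m

heave = dip-slip × cos(dip) = 323 m × cos(45.9°) = 225 m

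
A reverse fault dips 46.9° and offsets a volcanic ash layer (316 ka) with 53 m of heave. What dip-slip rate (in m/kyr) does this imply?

dip-slip = heave / cos(dip) = 53 m / cos(46.9°) = 77.57 m
rate = 77.57 m / 316 ka = 0.000245 m/yr = 0.245 m/kyr

0.245 m/kyr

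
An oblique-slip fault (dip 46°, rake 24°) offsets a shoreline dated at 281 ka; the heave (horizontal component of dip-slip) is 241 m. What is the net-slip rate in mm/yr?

3.04 mm/yr

dip-slip = heave / cos(dip) = 241 / cos(46°) = 346.9 m
net slip = dip-slip / sin(rake) = 346.9 / sin(24°) = 853 m
rate = 853 m / 281 ka = 0.00304 m/yr = 3.04 mm/yr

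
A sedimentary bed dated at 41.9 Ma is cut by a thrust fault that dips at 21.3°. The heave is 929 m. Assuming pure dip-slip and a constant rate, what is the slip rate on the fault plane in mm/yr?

0.0238 mm/yr

dip-slip = heave / cos(dip) = 929 m / cos(21.3°) = 997.1 m
rate = 997.1 m / 41.9 Ma = 0.0000238 m/yr = 0.0238 mm/yr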